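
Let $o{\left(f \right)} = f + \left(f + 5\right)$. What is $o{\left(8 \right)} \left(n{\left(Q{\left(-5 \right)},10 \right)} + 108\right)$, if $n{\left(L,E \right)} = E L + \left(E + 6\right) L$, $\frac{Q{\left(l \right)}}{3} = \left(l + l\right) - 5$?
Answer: $-22302$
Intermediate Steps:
$o{\left(f \right)} = 5 + 2 f$ ($o{\left(f \right)} = f + \left(5 + f\right) = 5 + 2 f$)
$Q{\left(l \right)} = -15 + 6 l$ ($Q{\left(l \right)} = 3 \left(\left(l + l\right) - 5\right) = 3 \left(2 l - 5\right) = 3 \left(-5 + 2 l\right) = -15 + 6 l$)
$n{\left(L,E \right)} = E L + L \left(6 + E\right)$ ($n{\left(L,E \right)} = E L + \left(6 + E\right) L = E L + L \left(6 + E\right)$)
$o{\left(8 \right)} \left(n{\left(Q{\left(-5 \right)},10 \right)} + 108\right) = \left(5 + 2 \cdot 8\right) \left(2 \left(-15 + 6 \left(-5\right)\right) \left(3 + 10\right) + 108\right) = \left(5 + 16\right) \left(2 \left(-15 - 30\right) 13 + 108\right) = 21 \left(2 \left(-45\right) 13 + 108\right) = 21 \left(-1170 + 108\right) = 21 \left(-1062\right) = -22302$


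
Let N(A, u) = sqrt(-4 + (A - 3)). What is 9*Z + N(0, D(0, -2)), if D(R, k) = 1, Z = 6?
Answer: 54 + I*sqrt(7) ≈ 54.0 + 2.6458*I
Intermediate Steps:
N(A, u) = sqrt(-7 + A) (N(A, u) = sqrt(-4 + (-3 + A)) = sqrt(-7 + A))
9*Z + N(0, D(0, -2)) = 9*6 + sqrt(-7 + 0) = 54 + sqrt(-7) = 54 + I*sqrt(7)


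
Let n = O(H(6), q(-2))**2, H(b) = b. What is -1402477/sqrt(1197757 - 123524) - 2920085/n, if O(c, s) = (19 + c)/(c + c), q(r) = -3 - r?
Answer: -84098448/125 - 1402477*sqrt(1074233)/1074233 ≈ -6.7414e+5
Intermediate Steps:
O(c, s) = (19 + c)/(2*c) (O(c, s) = (19 + c)/((2*c)) = (19 + c)*(1/(2*c)) = (19 + c)/(2*c))
n = 625/144 (n = ((1/2)*(19 + 6)/6)**2 = ((1/2)*(1/6)*25)**2 = (25/12)**2 = 625/144 ≈ 4.3403)
-1402477/sqrt(1197757 - 123524) - 2920085/n = -1402477/sqrt(1197757 - 123524) - 2920085/625/144 = -1402477*sqrt(1074233)/1074233 - 2920085*144/625 = -1402477*sqrt(1074233)/1074233 - 84098448/125 = -84098448/125 - 1402477*sqrt(1074233)/1074233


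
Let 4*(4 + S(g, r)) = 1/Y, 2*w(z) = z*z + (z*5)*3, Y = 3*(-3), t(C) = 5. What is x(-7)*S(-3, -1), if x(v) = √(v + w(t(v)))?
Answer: -145*√43/36 ≈ -26.412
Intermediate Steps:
Y = -9
w(z) = z²/2 + 15*z/2 (w(z) = (z*z + (z*5)*3)/2 = (z² + (5*z)*3)/2 = (z² + 15*z)/2 = z²/2 + 15*z/2)
S(g, r) = -145/36 (S(g, r) = -4 + (¼)/(-9) = -4 + (¼)*(-⅑) = -4 - 1/36 = -145/36)
x(v) = √(50 + v) (x(v) = √(v + (½)*5*(15 + 5)) = √(v + (½)*5*20) = √(v + 50) = √(50 + v))
x(-7)*S(-3, -1) = √(50 - 7)*(-145/36) = √43*(-145/36) = -145*√43/36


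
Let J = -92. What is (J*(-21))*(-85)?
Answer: -164220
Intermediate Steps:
(J*(-21))*(-85) = -92*(-21)*(-85) = 1932*(-85) = -164220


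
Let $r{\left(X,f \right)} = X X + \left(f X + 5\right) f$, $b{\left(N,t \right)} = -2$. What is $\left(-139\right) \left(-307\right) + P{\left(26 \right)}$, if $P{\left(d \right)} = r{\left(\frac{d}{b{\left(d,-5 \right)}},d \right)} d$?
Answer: $-178041$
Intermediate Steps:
$r{\left(X,f \right)} = X^{2} + f \left(5 + X f\right)$ ($r{\left(X,f \right)} = X^{2} + \left(X f + 5\right) f = X^{2} + \left(5 + X f\right) f = X^{2} + f \left(5 + X f\right)$)
$P{\left(d \right)} = d \left(5 d - \frac{d^{3}}{2} + \frac{d^{2}}{4}\right)$ ($P{\left(d \right)} = \left(\left(\frac{d}{-2}\right)^{2} + 5 d + \frac{d}{-2} d^{2}\right) d = \left(\left(d \left(- \frac{1}{2}\right)\right)^{2} + 5 d + d \left(- \frac{1}{2}\right) d^{2}\right) d = \left(\left(- \frac{d}{2}\right)^{2} + 5 d + - \frac{d}{2} d^{2}\right) d = \left(\frac{d^{2}}{4} + 5 d - \frac{d^{3}}{2}\right) d = \left(5 d - \frac{d^{3}}{2} + \frac{d^{2}}{4}\right) d = d \left(5 d - \frac{d^{3}}{2} + \frac{d^{2}}{4}\right)$)
$\left(-139\right) \left(-307\right) + P{\left(26 \right)} = \left(-139\right) \left(-307\right) + \frac{26^{2} \left(20 + 26 - 2 \cdot 26^{2}\right)}{4} = 42673 + \frac{1}{4} \cdot 676 \left(20 + 26 - 1352\right) = 42673 + \frac{1}{4} \cdot 676 \left(-1306\right) = 42673 - 220714 = -178041$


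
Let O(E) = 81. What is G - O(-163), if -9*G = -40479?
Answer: 13250/3 ≈ 4416.7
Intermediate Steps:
G = 13493/3 (G = -⅑*(-40479) = 13493/3 ≈ 4497.7)
G - O(-163) = 13493/3 - 1*81 = 13493/3 - 81 = 13250/3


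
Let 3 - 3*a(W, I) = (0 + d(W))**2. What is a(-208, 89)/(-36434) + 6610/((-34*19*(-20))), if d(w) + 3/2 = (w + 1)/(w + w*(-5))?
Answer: 4167690187617/8146218016768 ≈ 0.51161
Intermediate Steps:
d(w) = -3/2 - (1 + w)/(4*w) (d(w) = -3/2 + (w + 1)/(w + w*(-5)) = -3/2 + (1 + w)/(w - 5*w) = -3/2 + (1 + w)/((-4*w)) = -3/2 + (1 + w)*(-1/(4*w)) = -3/2 - (1 + w)/(4*w))
a(W, I) = 1 - (-1 - 7*W)**2/(48*W**2) (a(W, I) = 1 - (0 + (-1 - 7*W)/(4*W))**2/3 = 1 - (-1 - 7*W)**2/(16*W**2)/3 = 1 - (-1 - 7*W)**2/(48*W**2))
a(-208, 89)/(-36434) + 6610/((-34*19*(-20))) = ((1/48)*(-1 - 1*(-208)**2 - 14*(-208))/(-208)**2)/(-36434) + 6610/((-34*19*(-20))) = ((1/48)*(1/43264)*(-1 - 1*43264 + 2912))*(-1/36434) + 6610/((-646*(-20))) = ((1/48)*(1/43264)*(-1 - 43264 + 2912))*(-1/36434) + 6610/12920 = ((1/48)*(1/43264)*(-40353))*(-1/36434) + 6610*(1/12920) = -13451/692224*(-1/36434) + 661/1292 = 13451/25220489216 + 661/1292 = 4167690187617/8146218016768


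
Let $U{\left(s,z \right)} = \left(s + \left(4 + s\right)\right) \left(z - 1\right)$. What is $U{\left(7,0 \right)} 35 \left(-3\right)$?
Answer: $1890$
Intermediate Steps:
$U{\left(s,z \right)} = \left(-1 + z\right) \left(4 + 2 s\right)$ ($U{\left(s,z \right)} = \left(4 + 2 s\right) \left(-1 + z\right) = \left(-1 + z\right) \left(4 + 2 s\right)$)
$U{\left(7,0 \right)} 35 \left(-3\right) = \left(-4 - 14 + 4 \cdot 0 + 2 \cdot 7 \cdot 0\right) 35 \left(-3\right) = \left(-4 - 14 + 0 + 0\right) 35 \left(-3\right) = \left(-18\right) 35 \left(-3\right) = \left(-630\right) \left(-3\right) = 1890$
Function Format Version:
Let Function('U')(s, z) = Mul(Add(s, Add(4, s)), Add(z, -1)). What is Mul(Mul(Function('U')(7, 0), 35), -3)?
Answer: 1890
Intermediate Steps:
Function('U')(s, z) = Mul(Add(-1, z), Add(4, Mul(2, s))) (Function('U')(s, z) = Mul(Add(4, Mul(2, s)), Add(-1, z)) = Mul(Add(-1, z), Add(4, Mul(2, s))))
Mul(Mul(Function('U')(7, 0), 35), -3) = Mul(Mul(Add(-4, Mul(-2, 7), Mul(4, 0), Mul(2, 7, 0)), 35), -3) = Mul(Mul(Add(-4, -14, 0, 0), 35), -3) = Mul(Mul(-18, 35), -3) = Mul(-630, -3) = 1890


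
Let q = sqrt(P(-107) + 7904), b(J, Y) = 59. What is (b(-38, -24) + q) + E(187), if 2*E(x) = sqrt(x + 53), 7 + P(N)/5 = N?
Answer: 59 + sqrt(7334) + 2*sqrt(15) ≈ 152.38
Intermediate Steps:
P(N) = -35 + 5*N
q = sqrt(7334) (q = sqrt((-35 + 5*(-107)) + 7904) = sqrt((-35 - 535) + 7904) = sqrt(-570 + 7904) = sqrt(7334) ≈ 85.639)
E(x) = sqrt(53 + x)/2 (E(x) = sqrt(x + 53)/2 = sqrt(53 + x)/2)
(b(-38, -24) + q) + E(187) = (59 + sqrt(7334)) + sqrt(53 + 187)/2 = (59 + sqrt(7334)) + sqrt(240)/2 = (59 + sqrt(7334)) + (4*sqrt(15))/2 = (59 + sqrt(7334)) + 2*sqrt(15) = 59 + sqrt(7334) + 2*sqrt(15)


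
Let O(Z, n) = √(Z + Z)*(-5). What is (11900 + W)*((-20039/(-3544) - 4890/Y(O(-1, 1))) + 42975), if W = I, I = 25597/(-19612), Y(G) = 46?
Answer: 815530689724194451/1598613344 ≈ 5.1015e+8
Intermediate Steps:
O(Z, n) = -5*√2*√Z (O(Z, n) = √(2*Z)*(-5) = (√2*√Z)*(-5) = -5*√2*√Z)
I = -25597/19612 (I = 25597*(-1/19612) = -25597/19612 ≈ -1.3052)
W = -25597/19612 ≈ -1.3052
(11900 + W)*((-20039/(-3544) - 4890/Y(O(-1, 1))) + 42975) = (11900 - 25597/19612)*((-20039/(-3544) - 4890/46) + 42975) = 233357203*((-20039*(-1/3544) - 4890*1/46) + 42975)/19612 = 233357203*((20039/3544 - 2445/23) + 42975)/19612 = 233357203*(-8204183/81512 + 42975)/19612 = (233357203/19612)*(3494774017/81512) = 815530689724194451/1598613344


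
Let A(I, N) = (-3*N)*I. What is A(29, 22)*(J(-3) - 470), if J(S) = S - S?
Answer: 899580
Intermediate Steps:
J(S) = 0
A(I, N) = -3*I*N
A(29, 22)*(J(-3) - 470) = (-3*29*22)*(0 - 470) = -1914*(-470) = 899580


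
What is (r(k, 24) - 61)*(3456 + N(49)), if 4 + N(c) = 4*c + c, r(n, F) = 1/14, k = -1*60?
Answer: -3153541/14 ≈ -2.2525e+5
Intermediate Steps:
k = -60
r(n, F) = 1/14
N(c) = -4 + 5*c (N(c) = -4 + (4*c + c) = -4 + 5*c)
(r(k, 24) - 61)*(3456 + N(49)) = (1/14 - 61)*(3456 + (-4 + 5*49)) = -853*(3456 + (-4 + 245))/14 = -853*(3456 + 241)/14 = -853/14*3697 = -3153541/14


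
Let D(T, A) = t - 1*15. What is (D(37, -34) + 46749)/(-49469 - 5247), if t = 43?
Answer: -46777/54716 ≈ -0.85491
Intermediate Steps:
D(T, A) = 28 (D(T, A) = 43 - 1*15 = 43 - 15 = 28)
(D(37, -34) + 46749)/(-49469 - 5247) = (28 + 46749)/(-49469 - 5247) = 46777/(-54716) = 46777*(-1/54716) = -46777/54716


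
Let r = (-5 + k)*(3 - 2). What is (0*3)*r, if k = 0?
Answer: 0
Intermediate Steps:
r = -5 (r = (-5 + 0)*(3 - 2) = -5*1 = -5)
(0*3)*r = (0*3)*(-5) = 0*(-5) = 0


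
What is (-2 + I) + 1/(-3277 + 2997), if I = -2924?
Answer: -819281/280 ≈ -2926.0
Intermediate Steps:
(-2 + I) + 1/(-3277 + 2997) = (-2 - 2924) + 1/(-3277 + 2997) = -2926 + 1/(-280) = -2926 - 1/280 = -819281/280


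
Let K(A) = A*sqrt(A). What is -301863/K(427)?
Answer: -301863*sqrt(427)/182329 ≈ -34.211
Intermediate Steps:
K(A) = A**(3/2)
-301863/K(427) = -301863*sqrt(427)/182329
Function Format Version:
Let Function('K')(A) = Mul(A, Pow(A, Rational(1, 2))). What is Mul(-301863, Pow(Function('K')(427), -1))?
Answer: Mul(Rational(-301863, 182329), Pow(427, Rational(1, 2))) ≈ -34.211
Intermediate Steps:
Function('K')(A) = Pow(A, Rational(3, 2))
Mul(-301863, Pow(Function('K')(427), -1)) = Mul(-301863, Pow(Pow(427, Rational(3, 2)), -1)) = Mul(-301863, Pow(Mul(427, Pow(427, Rational(1, 2))), -1)) = Mul(-301863, Mul(Rational(1, 182329), Pow(427, Rational(1, 2)))) = Mul(Rational(-301863, 182329), Pow(427, Rational(1, 2)))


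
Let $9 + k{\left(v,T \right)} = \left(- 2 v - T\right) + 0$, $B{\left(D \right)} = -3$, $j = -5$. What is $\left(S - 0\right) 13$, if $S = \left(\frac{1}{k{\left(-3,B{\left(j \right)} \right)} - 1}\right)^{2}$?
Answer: $13$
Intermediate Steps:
$k{\left(v,T \right)} = -9 - T - 2 v$ ($k{\left(v,T \right)} = -9 + \left(\left(- 2 v - T\right) + 0\right) = -9 + \left(\left(- T - 2 v\right) + 0\right) = -9 - \left(T + 2 v\right) = -9 - T - 2 v$)
$S = 1$ ($S = \left(\frac{1}{\left(-9 - -3 - -6\right) - 1}\right)^{2} = \left(\frac{1}{\left(-9 + 3 + 6\right) - 1}\right)^{2} = \left(\frac{1}{0 - 1}\right)^{2} = \left(\frac{1}{-1}\right)^{2} = \left(-1\right)^{2} = 1$)
$\left(S - 0\right) 13 = \left(1 - 0\right) 13 = \left(1 + 0\right) 13 = 1 \cdot 13 = 13$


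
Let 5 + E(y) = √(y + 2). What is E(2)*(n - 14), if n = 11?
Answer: 9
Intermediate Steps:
E(y) = -5 + √(2 + y) (E(y) = -5 + √(y + 2) = -5 + √(2 + y))
E(2)*(n - 14) = (-5 + √(2 + 2))*(11 - 14) = (-5 + √4)*(-3) = (-5 + 2)*(-3) = -3*(-3) = 9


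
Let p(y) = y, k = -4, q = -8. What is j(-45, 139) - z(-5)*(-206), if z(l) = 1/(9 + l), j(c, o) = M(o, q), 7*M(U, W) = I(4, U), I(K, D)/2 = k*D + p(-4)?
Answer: -217/2 ≈ -108.50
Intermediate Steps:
I(K, D) = -8 - 8*D (I(K, D) = 2*(-4*D - 4) = 2*(-4 - 4*D) = -8 - 8*D)
M(U, W) = -8/7 - 8*U/7 (M(U, W) = (-8 - 8*U)/7 = -8/7 - 8*U/7)
j(c, o) = -8/7 - 8*o/7
j(-45, 139) - z(-5)*(-206) = (-8/7 - 8/7*139) - (-206)/(9 - 5) = (-8/7 - 1112/7) - (-206)/4 = -160 - (-206)/4 = -160 - 1*(-103/2) = -160 + 103/2 = -217/2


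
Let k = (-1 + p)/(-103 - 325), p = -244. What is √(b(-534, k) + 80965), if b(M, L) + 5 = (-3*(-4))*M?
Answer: 2*√18638 ≈ 273.04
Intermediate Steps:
k = 245/428 (k = (-1 - 244)/(-103 - 325) = -245/(-428) = -245*(-1/428) = 245/428 ≈ 0.57243)
b(M, L) = -5 + 12*M (b(M, L) = -5 + (-3*(-4))*M = -5 + 12*M)
√(b(-534, k) + 80965) = √((-5 + 12*(-534)) + 80965) = √((-5 - 6408) + 80965) = √(-6413 + 80965) = √74552 = 2*√18638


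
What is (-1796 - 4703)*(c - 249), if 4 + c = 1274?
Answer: -6635479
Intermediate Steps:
c = 1270 (c = -4 + 1274 = 1270)
(-1796 - 4703)*(c - 249) = (-1796 - 4703)*(1270 - 249) = -6499*1021 = -6635479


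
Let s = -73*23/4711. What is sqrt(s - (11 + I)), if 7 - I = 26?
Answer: 3*sqrt(18848711)/4711 ≈ 2.7647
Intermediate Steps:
I = -19 (I = 7 - 1*26 = 7 - 26 = -19)
s = -1679/4711 (s = -1679*1/4711 = -1679/4711 ≈ -0.35640)
sqrt(s - (11 + I)) = sqrt(-1679/4711 - (11 - 19)) = sqrt(-1679/4711 - 1*(-8)) = sqrt(-1679/4711 + 8) = sqrt(36009/4711) = 3*sqrt(18848711)/4711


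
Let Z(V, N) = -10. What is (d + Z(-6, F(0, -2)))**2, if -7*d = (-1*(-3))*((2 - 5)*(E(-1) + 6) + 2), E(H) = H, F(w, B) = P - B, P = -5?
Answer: 961/49 ≈ 19.612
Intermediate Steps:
F(w, B) = -5 - B
d = 39/7 (d = -(-1*(-3))*((2 - 5)*(-1 + 6) + 2)/7 = -3*(-3*5 + 2)/7 = -3*(-15 + 2)/7 = -3*(-13)/7 = -1/7*(-39) = 39/7 ≈ 5.5714)
(d + Z(-6, F(0, -2)))**2 = (39/7 - 10)**2 = (-31/7)**2 = 961/49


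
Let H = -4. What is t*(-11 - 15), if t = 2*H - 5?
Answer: 338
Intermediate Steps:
t = -13 (t = 2*(-4) - 5 = -8 - 5 = -13)
t*(-11 - 15) = -13*(-11 - 15) = -13*(-26) = 338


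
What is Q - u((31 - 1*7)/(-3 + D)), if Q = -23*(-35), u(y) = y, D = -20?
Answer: 18539/23 ≈ 806.04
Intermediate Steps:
Q = 805
Q - u((31 - 1*7)/(-3 + D)) = 805 - (31 - 1*7)/(-3 - 20) = 805 - (31 - 7)/(-23) = 805 - 24*(-1)/23 = 805 - 1*(-24/23) = 805 + 24/23 = 18539/23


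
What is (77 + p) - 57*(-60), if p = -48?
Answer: 3449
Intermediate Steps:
(77 + p) - 57*(-60) = (77 - 48) - 57*(-60) = 29 + 3420 = 3449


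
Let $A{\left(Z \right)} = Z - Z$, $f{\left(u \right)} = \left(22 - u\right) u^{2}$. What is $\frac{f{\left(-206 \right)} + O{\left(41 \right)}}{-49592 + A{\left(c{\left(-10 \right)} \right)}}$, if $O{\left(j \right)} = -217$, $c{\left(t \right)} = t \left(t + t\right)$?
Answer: $- \frac{9675191}{49592} \approx -195.1$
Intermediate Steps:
$c{\left(t \right)} = 2 t^{2}$ ($c{\left(t \right)} = t 2 t = 2 t^{2}$)
$f{\left(u \right)} = u^{2} \left(22 - u\right)$
$A{\left(Z \right)} = 0$
$\frac{f{\left(-206 \right)} + O{\left(41 \right)}}{-49592 + A{\left(c{\left(-10 \right)} \right)}} = \frac{\left(-206\right)^{2} \left(22 - -206\right) - 217}{-49592 + 0} = \frac{42436 \left(22 + 206\right) - 217}{-49592} = \left(42436 \cdot 228 - 217\right) \left(- \frac{1}{49592}\right) = \left(9675408 - 217\right) \left(- \frac{1}{49592}\right) = 9675191 \left(- \frac{1}{49592}\right) = - \frac{9675191}{49592}$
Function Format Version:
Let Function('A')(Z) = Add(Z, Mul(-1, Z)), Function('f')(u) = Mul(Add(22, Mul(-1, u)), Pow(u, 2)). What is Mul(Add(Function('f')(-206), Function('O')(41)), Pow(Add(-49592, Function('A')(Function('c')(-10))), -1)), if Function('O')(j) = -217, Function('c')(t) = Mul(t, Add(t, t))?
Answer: Rational(-9675191, 49592) ≈ -195.10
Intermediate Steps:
Function('c')(t) = Mul(2, Pow(t, 2)) (Function('c')(t) = Mul(t, Mul(2, t)) = Mul(2, Pow(t, 2)))
Function('f')(u) = Mul(Pow(u, 2), Add(22, Mul(-1, u)))
Function('A')(Z) = 0
Mul(Add(Function('f')(-206), Function('O')(41)), Pow(Add(-49592, Function('A')(Function('c')(-10))), -1)) = Mul(Add(Mul(Pow(-206, 2), Add(22, Mul(-1, -206))), -217), Pow(Add(-49592, 0), -1)) = Mul(Add(Mul(42436, Add(22, 206)), -217), Pow(-49592, -1)) = Mul(Add(Mul(42436, 228), -217), Rational(-1, 49592)) = Mul(Add(9675408, -217), Rational(-1, 49592)) = Mul(9675191, Rational(-1, 49592)) = Rational(-9675191, 49592)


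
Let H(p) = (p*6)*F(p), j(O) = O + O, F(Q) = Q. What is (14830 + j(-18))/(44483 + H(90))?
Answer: 14794/93083 ≈ 0.15893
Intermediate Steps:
j(O) = 2*O
H(p) = 6*p² (H(p) = (p*6)*p = (6*p)*p = 6*p²)
(14830 + j(-18))/(44483 + H(90)) = (14830 + 2*(-18))/(44483 + 6*90²) = (14830 - 36)/(44483 + 6*8100) = 14794/(44483 + 48600) = 14794/93083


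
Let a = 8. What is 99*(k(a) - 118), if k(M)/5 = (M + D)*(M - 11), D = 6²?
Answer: -77022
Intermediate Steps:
D = 36
k(M) = 5*(-11 + M)*(36 + M) (k(M) = 5*((M + 36)*(M - 11)) = 5*((36 + M)*(-11 + M)) = 5*((-11 + M)*(36 + M)) = 5*(-11 + M)*(36 + M))
99*(k(a) - 118) = 99*((-1980 + 5*8² + 125*8) - 118) = 99*((-1980 + 5*64 + 1000) - 118) = 99*((-1980 + 320 + 1000) - 118) = 99*(-660 - 118) = 99*(-778) = -77022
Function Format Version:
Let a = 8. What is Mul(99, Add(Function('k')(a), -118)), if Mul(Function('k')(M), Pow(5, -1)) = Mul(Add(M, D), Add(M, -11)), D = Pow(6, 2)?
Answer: -77022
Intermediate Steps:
D = 36
Function('k')(M) = Mul(5, Add(-11, M), Add(36, M)) (Function('k')(M) = Mul(5, Mul(Add(M, 36), Add(M, -11))) = Mul(5, Mul(Add(36, M), Add(-11, M))) = Mul(5, Mul(Add(-11, M), Add(36, M))) = Mul(5, Add(-11, M), Add(36, M)))
Mul(99, Add(Function('k')(a), -118)) = Mul(99, Add(Add(-1980, Mul(5, Pow(8, 2)), Mul(125, 8)), -118)) = Mul(99, Add(Add(-1980, Mul(5, 64), 1000), -118)) = Mul(99, Add(Add(-1980, 320, 1000), -118)) = Mul(99, Add(-660, -118)) = Mul(99, -778) = -77022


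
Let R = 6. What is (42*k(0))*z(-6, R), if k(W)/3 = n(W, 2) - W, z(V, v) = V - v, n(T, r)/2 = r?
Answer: -6048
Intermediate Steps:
n(T, r) = 2*r
k(W) = 12 - 3*W (k(W) = 3*(2*2 - W) = 3*(4 - W) = 12 - 3*W)
(42*k(0))*z(-6, R) = (42*(12 - 3*0))*(-6 - 1*6) = (42*(12 + 0))*(-6 - 6) = (42*12)*(-12) = 504*(-12) = -6048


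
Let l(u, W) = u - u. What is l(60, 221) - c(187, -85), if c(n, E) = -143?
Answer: 143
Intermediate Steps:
l(u, W) = 0
l(60, 221) - c(187, -85) = 0 - 1*(-143) = 0 + 143 = 143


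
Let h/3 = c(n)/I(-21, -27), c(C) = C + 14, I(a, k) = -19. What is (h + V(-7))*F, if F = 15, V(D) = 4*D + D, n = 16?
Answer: -11325/19 ≈ -596.05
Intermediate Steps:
c(C) = 14 + C
V(D) = 5*D
h = -90/19 (h = 3*((14 + 16)/(-19)) = 3*(30*(-1/19)) = 3*(-30/19) = -90/19 ≈ -4.7368)
(h + V(-7))*F = (-90/19 + 5*(-7))*15 = (-90/19 - 35)*15 = -755/19*15 = -11325/19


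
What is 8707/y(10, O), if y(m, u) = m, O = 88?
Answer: 8707/10 ≈ 870.70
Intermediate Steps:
8707/y(10, O) = 8707/10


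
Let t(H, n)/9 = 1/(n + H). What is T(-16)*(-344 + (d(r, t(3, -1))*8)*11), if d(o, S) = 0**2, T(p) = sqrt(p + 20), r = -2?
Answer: -688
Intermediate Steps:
t(H, n) = 9/(H + n) (t(H, n) = 9/(n + H) = 9/(H + n))
T(p) = sqrt(20 + p)
d(o, S) = 0
T(-16)*(-344 + (d(r, t(3, -1))*8)*11) = sqrt(20 - 16)*(-344 + (0*8)*11) = sqrt(4)*(-344 + 0*11) = 2*(-344 + 0) = 2*(-344) = -688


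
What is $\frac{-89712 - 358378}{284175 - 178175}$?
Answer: $- \frac{44809}{10600} \approx -4.2273$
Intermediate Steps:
$\frac{-89712 - 358378}{284175 - 178175} = - \frac{448090}{106000} = \left(-448090\right) \frac{1}{106000} = - \frac{44809}{10600}$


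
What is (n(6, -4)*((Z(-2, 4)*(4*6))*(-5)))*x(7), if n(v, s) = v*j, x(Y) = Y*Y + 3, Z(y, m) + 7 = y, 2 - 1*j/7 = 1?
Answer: 2358720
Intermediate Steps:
j = 7 (j = 14 - 7*1 = 14 - 7 = 7)
Z(y, m) = -7 + y
x(Y) = 3 + Y**2 (x(Y) = Y**2 + 3 = 3 + Y**2)
n(v, s) = 7*v (n(v, s) = v*7 = 7*v)
(n(6, -4)*((Z(-2, 4)*(4*6))*(-5)))*x(7) = ((7*6)*(((-7 - 2)*(4*6))*(-5)))*(3 + 7**2) = (42*(-9*24*(-5)))*(3 + 49) = (42*(-216*(-5)))*52 = (42*1080)*52 = 45360*52 = 2358720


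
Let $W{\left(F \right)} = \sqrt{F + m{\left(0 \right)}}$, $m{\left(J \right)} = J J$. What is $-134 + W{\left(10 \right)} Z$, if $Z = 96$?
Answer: $-134 + 96 \sqrt{10} \approx 169.58$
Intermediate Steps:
$m{\left(J \right)} = J^{2}$
$W{\left(F \right)} = \sqrt{F}$ ($W{\left(F \right)} = \sqrt{F + 0^{2}} = \sqrt{F + 0} = \sqrt{F}$)
$-134 + W{\left(10 \right)} Z = -134 + \sqrt{10} \cdot 96 = -134 + 96 \sqrt{10}$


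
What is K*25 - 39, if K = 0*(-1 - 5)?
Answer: -39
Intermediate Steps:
K = 0 (K = 0*(-6) = 0)
K*25 - 39 = 0*25 - 39 = 0 - 39 = -39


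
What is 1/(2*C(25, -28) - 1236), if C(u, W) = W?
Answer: -1/1292 ≈ -0.00077399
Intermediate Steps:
1/(2*C(25, -28) - 1236) = 1/(2*(-28) - 1236) = 1/(-56 - 1236) = 1/(-1292) = -1/1292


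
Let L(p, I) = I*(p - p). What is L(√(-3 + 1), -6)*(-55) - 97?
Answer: -97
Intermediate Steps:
L(p, I) = 0 (L(p, I) = I*0 = 0)
L(√(-3 + 1), -6)*(-55) - 97 = 0*(-55) - 97 = 0 - 97 = -97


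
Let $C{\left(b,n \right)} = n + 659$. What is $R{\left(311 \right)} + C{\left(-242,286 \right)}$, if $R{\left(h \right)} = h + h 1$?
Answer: $1567$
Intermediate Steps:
$C{\left(b,n \right)} = 659 + n$
$R{\left(h \right)} = 2 h$ ($R{\left(h \right)} = h + h = 2 h$)
$R{\left(311 \right)} + C{\left(-242,286 \right)} = 2 \cdot 311 + \left(659 + 286\right) = 622 + 945 = 1567$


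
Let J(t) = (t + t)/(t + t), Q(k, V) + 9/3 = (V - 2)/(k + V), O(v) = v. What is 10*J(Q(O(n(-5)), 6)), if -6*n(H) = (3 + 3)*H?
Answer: 10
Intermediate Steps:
n(H) = -H (n(H) = -(3 + 3)*H/6 = -H)
Q(k, V) = -3 + (-2 + V)/(V + k) (Q(k, V) = -3 + (V - 2)/(k + V) = -3 + (-2 + V)/(V + k))
J(t) = 1 (J(t) = (2*t)/((2*t)) = (2*t)*(1/(2*t)) = 1)
10*J(Q(O(n(-5)), 6)) = 10*1 = 10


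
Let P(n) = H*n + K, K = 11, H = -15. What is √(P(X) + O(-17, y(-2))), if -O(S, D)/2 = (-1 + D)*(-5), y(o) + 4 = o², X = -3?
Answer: √46 ≈ 6.7823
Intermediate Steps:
y(o) = -4 + o²
O(S, D) = -10 + 10*D (O(S, D) = -2*(-1 + D)*(-5) = -2*(5 - 5*D) = -10 + 10*D)
P(n) = 11 - 15*n (P(n) = -15*n + 11 = 11 - 15*n)
√(P(X) + O(-17, y(-2))) = √((11 - 15*(-3)) + (-10 + 10*(-4 + (-2)²))) = √((11 + 45) + (-10 + 10*(-4 + 4))) = √(56 + (-10 + 10*0)) = √(56 + (-10 + 0)) = √(56 - 10) = √46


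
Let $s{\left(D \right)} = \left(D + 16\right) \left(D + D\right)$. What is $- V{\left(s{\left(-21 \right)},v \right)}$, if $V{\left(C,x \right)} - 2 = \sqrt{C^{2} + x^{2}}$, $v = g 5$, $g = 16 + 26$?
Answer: $-2 - 210 \sqrt{2} \approx -298.98$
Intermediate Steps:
$g = 42$
$v = 210$ ($v = 42 \cdot 5 = 210$)
$s{\left(D \right)} = 2 D \left(16 + D\right)$ ($s{\left(D \right)} = \left(16 + D\right) 2 D = 2 D \left(16 + D\right)$)
$V{\left(C,x \right)} = 2 + \sqrt{C^{2} + x^{2}}$
$- V{\left(s{\left(-21 \right)},v \right)} = - (2 + \sqrt{\left(2 \left(-21\right) \left(16 - 21\right)\right)^{2} + 210^{2}}) = - (2 + \sqrt{\left(2 \left(-21\right) \left(-5\right)\right)^{2} + 44100}) = - (2 + \sqrt{210^{2} + 44100}) = - (2 + \sqrt{44100 + 44100}) = - (2 + \sqrt{88200}) = - (2 + 210 \sqrt{2}) = -2 - 210 \sqrt{2}$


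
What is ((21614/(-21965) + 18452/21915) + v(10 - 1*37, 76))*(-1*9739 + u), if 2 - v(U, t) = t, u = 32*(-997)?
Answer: 33026816014612/10696955 ≈ 3.0875e+6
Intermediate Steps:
u = -31904
v(U, t) = 2 - t
((21614/(-21965) + 18452/21915) + v(10 - 1*37, 76))*(-1*9739 + u) = ((21614/(-21965) + 18452/21915) + (2 - 1*76))*(-1*9739 - 31904) = ((21614*(-1/21965) + 18452*(1/21915)) + (2 - 76))*(-9739 - 31904) = ((-21614/21965 + 18452/21915) - 74)*(-41643) = (-13674526/96272595 - 74)*(-41643) = -7137846556/96272595*(-41643) = 33026816014612/10696955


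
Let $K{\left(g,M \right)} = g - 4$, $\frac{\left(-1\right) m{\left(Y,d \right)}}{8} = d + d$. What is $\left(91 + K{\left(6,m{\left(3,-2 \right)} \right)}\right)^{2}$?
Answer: $8649$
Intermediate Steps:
$m{\left(Y,d \right)} = - 16 d$ ($m{\left(Y,d \right)} = - 8 \left(d + d\right) = - 8 \cdot 2 d = - 16 d$)
$K{\left(g,M \right)} = -4 + g$
$\left(91 + K{\left(6,m{\left(3,-2 \right)} \right)}\right)^{2} = \left(91 + \left(-4 + 6\right)\right)^{2} = \left(91 + 2\right)^{2} = 93^{2} = 8649$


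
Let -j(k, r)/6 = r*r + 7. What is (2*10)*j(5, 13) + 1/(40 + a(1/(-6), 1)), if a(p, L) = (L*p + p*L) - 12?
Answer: -1752957/83 ≈ -21120.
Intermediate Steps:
a(p, L) = -12 + 2*L*p (a(p, L) = (L*p + L*p) - 12 = 2*L*p - 12 = -12 + 2*L*p)
j(k, r) = -42 - 6*r**2 (j(k, r) = -6*(r*r + 7) = -6*(r**2 + 7) = -6*(7 + r**2) = -42 - 6*r**2)
(2*10)*j(5, 13) + 1/(40 + a(1/(-6), 1)) = (2*10)*(-42 - 6*13**2) + 1/(40 + (-12 + 2*1/(-6))) = 20*(-42 - 6*169) + 1/(40 + (-12 + 2*1*(-1/6))) = 20*(-42 - 1014) + 1/(40 + (-12 - 1/3)) = 20*(-1056) + 1/(40 - 37/3) = -21120 + 1/(83/3) = -21120 + 3/83 = -1752957/83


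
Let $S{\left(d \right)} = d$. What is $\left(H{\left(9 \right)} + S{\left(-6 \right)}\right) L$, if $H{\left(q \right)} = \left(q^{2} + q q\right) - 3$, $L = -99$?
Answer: $-15147$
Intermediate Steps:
$H{\left(q \right)} = -3 + 2 q^{2}$ ($H{\left(q \right)} = \left(q^{2} + q^{2}\right) - 3 = 2 q^{2} - 3 = -3 + 2 q^{2}$)
$\left(H{\left(9 \right)} + S{\left(-6 \right)}\right) L = \left(\left(-3 + 2 \cdot 9^{2}\right) - 6\right) \left(-99\right) = \left(\left(-3 + 2 \cdot 81\right) - 6\right) \left(-99\right) = \left(\left(-3 + 162\right) - 6\right) \left(-99\right) = \left(159 - 6\right) \left(-99\right) = 153 \left(-99\right) = -15147$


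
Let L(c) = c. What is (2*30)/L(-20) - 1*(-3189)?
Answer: 3186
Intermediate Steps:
(2*30)/L(-20) - 1*(-3189) = (2*30)/(-20) - 1*(-3189) = 60*(-1/20) + 3189 = -3 + 3189 = 3186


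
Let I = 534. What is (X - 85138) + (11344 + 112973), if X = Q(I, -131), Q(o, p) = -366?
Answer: 38813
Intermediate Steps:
X = -366
(X - 85138) + (11344 + 112973) = (-366 - 85138) + (11344 + 112973) = -85504 + 124317 = 38813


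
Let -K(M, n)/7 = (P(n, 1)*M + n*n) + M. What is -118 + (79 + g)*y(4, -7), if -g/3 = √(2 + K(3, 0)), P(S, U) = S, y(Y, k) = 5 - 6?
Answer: -197 + 3*I*√19 ≈ -197.0 + 13.077*I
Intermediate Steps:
y(Y, k) = -1
K(M, n) = -7*M - 7*n² - 7*M*n (K(M, n) = -7*((n*M + n*n) + M) = -7*((M*n + n²) + M) = -7*((n² + M*n) + M) = -7*(M + n² + M*n) = -7*M - 7*n² - 7*M*n)
g = -3*I*√19 (g = -3*√(2 + (-7*3 - 7*0² - 7*3*0)) = -3*√(2 + (-21 - 7*0 + 0)) = -3*√(2 + (-21 + 0 + 0)) = -3*√(2 - 21) = -3*I*√19 ≈ -13.077*I)
-118 + (79 + g)*y(4, -7) = -118 + (79 - 3*I*√19)*(-1) = -118 + (-79 + 3*I*√19) = -197 + 3*I*√19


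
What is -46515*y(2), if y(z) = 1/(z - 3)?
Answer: 46515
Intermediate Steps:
y(z) = 1/(-3 + z)
-46515*y(2) = -46515/(-3 + 2) = -46515/(-1) = -46515*(-1) = 46515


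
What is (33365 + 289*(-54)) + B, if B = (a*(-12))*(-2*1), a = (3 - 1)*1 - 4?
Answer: 17711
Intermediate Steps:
a = -2 (a = 2*1 - 4 = 2 - 4 = -2)
B = -48 (B = (-2*(-12))*(-2*1) = 24*(-2) = -48)
(33365 + 289*(-54)) + B = (33365 + 289*(-54)) - 48 = (33365 - 15606) - 48 = 17759 - 48 = 17711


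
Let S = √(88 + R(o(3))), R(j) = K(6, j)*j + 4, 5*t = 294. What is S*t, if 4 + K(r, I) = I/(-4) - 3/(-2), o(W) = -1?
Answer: 147*√377/5 ≈ 570.84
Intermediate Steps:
t = 294/5 (t = (⅕)*294 = 294/5 ≈ 58.800)
K(r, I) = -5/2 - I/4 (K(r, I) = -4 + (I/(-4) - 3/(-2)) = -4 + (I*(-¼) - 3*(-½)) = -4 + (-I/4 + 3/2) = -4 + (3/2 - I/4) = -5/2 - I/4)
R(j) = 4 + j*(-5/2 - j/4) (R(j) = (-5/2 - j/4)*j + 4 = j*(-5/2 - j/4) + 4 = 4 + j*(-5/2 - j/4))
S = √377/2 (S = √(88 + (4 - ¼*(-1)*(10 - 1))) = √(88 + (4 - ¼*(-1)*9)) = √(88 + (4 + 9/4)) = √(88 + 25/4) = √(377/4) = √377/2 ≈ 9.7083)
S*t = (√377/2)*(294/5) = 147*√377/5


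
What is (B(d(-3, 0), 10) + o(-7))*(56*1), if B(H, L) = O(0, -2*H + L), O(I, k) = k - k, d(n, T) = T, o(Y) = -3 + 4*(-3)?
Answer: -840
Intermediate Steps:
o(Y) = -15 (o(Y) = -3 - 12 = -15)
O(I, k) = 0
B(H, L) = 0
(B(d(-3, 0), 10) + o(-7))*(56*1) = (0 - 15)*(56*1) = -15*56 = -840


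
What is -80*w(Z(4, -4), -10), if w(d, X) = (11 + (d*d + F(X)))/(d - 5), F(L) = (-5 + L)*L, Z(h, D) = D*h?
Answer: 11120/7 ≈ 1588.6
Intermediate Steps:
F(L) = L*(-5 + L)
w(d, X) = (11 + d**2 + X*(-5 + X))/(-5 + d) (w(d, X) = (11 + (d*d + X*(-5 + X)))/(d - 5) = (11 + (d**2 + X*(-5 + X)))/(-5 + d) = (11 + d**2 + X*(-5 + X))/(-5 + d))
-80*w(Z(4, -4), -10) = -80*(11 + (-4*4)**2 - 10*(-5 - 10))/(-5 - 4*4) = -80*(11 + (-16)**2 - 10*(-15))/(-5 - 16) = -80*(11 + 256 + 150)/(-21) = -(-80)*417/21 = -80*(-139/7) = 11120/7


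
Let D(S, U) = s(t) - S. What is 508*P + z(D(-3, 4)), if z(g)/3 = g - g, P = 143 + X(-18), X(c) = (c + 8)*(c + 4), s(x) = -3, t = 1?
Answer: 143764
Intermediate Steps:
X(c) = (4 + c)*(8 + c) (X(c) = (8 + c)*(4 + c) = (4 + c)*(8 + c))
D(S, U) = -3 - S
P = 283 (P = 143 + (32 + (-18)² + 12*(-18)) = 143 + (32 + 324 - 216) = 143 + 140 = 283)
z(g) = 0 (z(g) = 3*(g - g) = 3*0 = 0)
508*P + z(D(-3, 4)) = 508*283 + 0 = 143764 + 0 = 143764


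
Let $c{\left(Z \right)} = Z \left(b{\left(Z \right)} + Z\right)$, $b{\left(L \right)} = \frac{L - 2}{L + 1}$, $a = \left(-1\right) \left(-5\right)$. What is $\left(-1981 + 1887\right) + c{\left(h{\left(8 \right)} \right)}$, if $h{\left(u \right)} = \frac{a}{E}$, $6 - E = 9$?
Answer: $- \frac{1807}{18} \approx -100.39$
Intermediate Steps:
$E = -3$ ($E = 6 - 9 = -3$)
$a = 5$
$h{\left(u \right)} = - \frac{5}{3}$ ($h{\left(u \right)} = \frac{5}{-3} = 5 \left(- \frac{1}{3}\right) = - \frac{5}{3}$)
$b{\left(L \right)} = \frac{-2 + L}{1 + L}$
$c{\left(Z \right)} = Z \left(Z + \frac{-2 + Z}{1 + Z}\right)$ ($c{\left(Z \right)} = Z \left(\frac{-2 + Z}{1 + Z} + Z\right) = Z \left(Z + \frac{-2 + Z}{1 + Z}\right)$)
$\left(-1981 + 1887\right) + c{\left(h{\left(8 \right)} \right)} = \left(-1981 + 1887\right) - \frac{5 \left(-2 - \frac{5}{3} - \frac{5 \left(1 - \frac{5}{3}\right)}{3}\right)}{3 \left(1 - \frac{5}{3}\right)} = -94 - \frac{5 \left(-2 - \frac{5}{3} - - \frac{10}{9}\right)}{3 \left(- \frac{2}{3}\right)} = -94 - - \frac{5 \left(-2 - \frac{5}{3} + \frac{10}{9}\right)}{2} = -94 - \left(- \frac{5}{2}\right) \left(- \frac{23}{9}\right) = -94 - \frac{115}{18} = - \frac{1807}{18}$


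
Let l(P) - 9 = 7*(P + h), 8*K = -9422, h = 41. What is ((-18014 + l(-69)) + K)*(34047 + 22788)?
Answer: -4405565025/4 ≈ -1.1014e+9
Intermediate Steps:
K = -4711/4 (K = (⅛)*(-9422) = -4711/4 ≈ -1177.8)
l(P) = 296 + 7*P (l(P) = 9 + 7*(P + 41) = 9 + 7*(41 + P) = 9 + (287 + 7*P) = 296 + 7*P)
((-18014 + l(-69)) + K)*(34047 + 22788) = ((-18014 + (296 + 7*(-69))) - 4711/4)*(34047 + 22788) = ((-18014 + (296 - 483)) - 4711/4)*56835 = ((-18014 - 187) - 4711/4)*56835 = (-18201 - 4711/4)*56835 = -77515/4*56835 = -4405565025/4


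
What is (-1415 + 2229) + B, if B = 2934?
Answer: 3748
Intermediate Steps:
(-1415 + 2229) + B = (-1415 + 2229) + 2934 = 814 + 2934 = 3748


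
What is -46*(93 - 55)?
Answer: -1748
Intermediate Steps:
-46*(93 - 55) = -46*38 = -1748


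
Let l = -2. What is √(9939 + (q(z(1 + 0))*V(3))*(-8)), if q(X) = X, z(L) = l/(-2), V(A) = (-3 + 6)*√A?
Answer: √(9939 - 24*√3) ≈ 99.486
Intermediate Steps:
V(A) = 3*√A
z(L) = 1 (z(L) = -2/(-2) = -2*(-½) = 1)
√(9939 + (q(z(1 + 0))*V(3))*(-8)) = √(9939 + (1*(3*√3))*(-8)) = √(9939 + (3*√3)*(-8)) = √(9939 - 24*√3)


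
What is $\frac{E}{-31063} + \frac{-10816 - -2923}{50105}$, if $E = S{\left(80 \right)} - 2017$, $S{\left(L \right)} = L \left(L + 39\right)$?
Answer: $- \frac{621118074}{1556411615} \approx -0.39907$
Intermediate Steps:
$S{\left(L \right)} = L \left(39 + L\right)$
$E = 7503$ ($E = 80 \left(39 + 80\right) - 2017 = 80 \cdot 119 - 2017 = 9520 - 2017 = 7503$)
$\frac{E}{-31063} + \frac{-10816 - -2923}{50105} = \frac{7503}{-31063} + \frac{-10816 - -2923}{50105} = 7503 \left(- \frac{1}{31063}\right) + \left(-10816 + 2923\right) \frac{1}{50105} = - \frac{7503}{31063} - \frac{7893}{50105} = - \frac{621118074}{1556411615}$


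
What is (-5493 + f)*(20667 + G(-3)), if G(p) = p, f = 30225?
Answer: 511062048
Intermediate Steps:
(-5493 + f)*(20667 + G(-3)) = (-5493 + 30225)*(20667 - 3) = 24732*20664 = 511062048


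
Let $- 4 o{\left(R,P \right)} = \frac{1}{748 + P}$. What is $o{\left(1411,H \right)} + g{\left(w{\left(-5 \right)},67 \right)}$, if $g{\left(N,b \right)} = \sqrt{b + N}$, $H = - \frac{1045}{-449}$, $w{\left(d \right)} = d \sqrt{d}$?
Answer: $- \frac{449}{1347588} + \sqrt{67 - 5 i \sqrt{5}} \approx 8.2133 - 0.6806 i$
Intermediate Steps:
$w{\left(d \right)} = d^{\frac{3}{2}}$
$H = \frac{1045}{449}$ ($H = \left(-1045\right) \left(- \frac{1}{449}\right) = \frac{1045}{449} \approx 2.3274$)
$o{\left(R,P \right)} = - \frac{1}{4 \left(748 + P\right)}$
$g{\left(N,b \right)} = \sqrt{N + b}$
$o{\left(1411,H \right)} + g{\left(w{\left(-5 \right)},67 \right)} = - \frac{1}{2992 + 4 \cdot \frac{1045}{449}} + \sqrt{\left(-5\right)^{\frac{3}{2}} + 67} = - \frac{1}{2992 + \frac{4180}{449}} + \sqrt{- 5 i \sqrt{5} + 67} = - \frac{1}{\frac{1347588}{449}} + \sqrt{67 - 5 i \sqrt{5}} = \left(-1\right) \frac{449}{1347588} + \sqrt{67 - 5 i \sqrt{5}} = - \frac{449}{1347588} + \sqrt{67 - 5 i \sqrt{5}}$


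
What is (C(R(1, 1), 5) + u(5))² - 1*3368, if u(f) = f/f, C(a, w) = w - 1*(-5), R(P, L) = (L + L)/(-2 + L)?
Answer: -3247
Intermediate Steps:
R(P, L) = 2*L/(-2 + L) (R(P, L) = (2*L)/(-2 + L) = 2*L/(-2 + L))
C(a, w) = 5 + w (C(a, w) = w + 5 = 5 + w)
u(f) = 1
(C(R(1, 1), 5) + u(5))² - 1*3368 = ((5 + 5) + 1)² - 1*3368 = (10 + 1)² - 3368 = 11² - 3368 = 121 - 3368 = -3247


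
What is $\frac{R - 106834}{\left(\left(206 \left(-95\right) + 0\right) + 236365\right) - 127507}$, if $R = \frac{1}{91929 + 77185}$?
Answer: $- \frac{18067125075}{15099850832} \approx -1.1965$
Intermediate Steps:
$R = \frac{1}{169114} \approx 5.9132 \cdot 10^{-6}$
$\frac{R - 106834}{\left(\left(206 \left(-95\right) + 0\right) + 236365\right) - 127507} = \frac{\frac{1}{169114} - 106834}{\left(\left(206 \left(-95\right) + 0\right) + 236365\right) - 127507} = - \frac{18067125075}{169114 \left(\left(\left(-19570 + 0\right) + 236365\right) - 127507\right)} = - \frac{18067125075}{169114 \left(\left(-19570 + 236365\right) - 127507\right)} = - \frac{18067125075}{169114 \left(216795 - 127507\right)} = - \frac{18067125075}{169114 \cdot 89288} = \left(- \frac{18067125075}{169114}\right) \frac{1}{89288} = - \frac{18067125075}{15099850832}$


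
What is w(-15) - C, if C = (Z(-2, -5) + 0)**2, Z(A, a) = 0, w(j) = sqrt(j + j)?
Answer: I*sqrt(30) ≈ 5.4772*I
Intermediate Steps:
w(j) = sqrt(2)*sqrt(j) (w(j) = sqrt(2*j) = sqrt(2)*sqrt(j))
C = 0 (C = (0 + 0)**2 = 0**2 = 0)
w(-15) - C = sqrt(2)*sqrt(-15) - 1*0 = sqrt(2)*(I*sqrt(15)) + 0 = I*sqrt(30) + 0 = I*sqrt(30)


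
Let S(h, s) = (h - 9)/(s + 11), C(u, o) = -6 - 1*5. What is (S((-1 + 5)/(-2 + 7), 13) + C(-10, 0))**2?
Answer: 1852321/14400 ≈ 128.63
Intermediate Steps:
C(u, o) = -11 (C(u, o) = -6 - 5 = -11)
S(h, s) = (-9 + h)/(11 + s)
(S((-1 + 5)/(-2 + 7), 13) + C(-10, 0))**2 = ((-9 + (-1 + 5)/(-2 + 7))/(11 + 13) - 11)**2 = ((-9 + 4/5)/24 - 11)**2 = ((1/24)*(-41/5) - 11)**2 = (-41/120 - 11)**2 = (-1361/120)**2 = 1852321/14400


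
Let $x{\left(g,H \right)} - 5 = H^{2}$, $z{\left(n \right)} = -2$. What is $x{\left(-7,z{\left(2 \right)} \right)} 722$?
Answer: $6498$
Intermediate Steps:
$x{\left(g,H \right)} = 5 + H^{2}$
$x{\left(-7,z{\left(2 \right)} \right)} 722 = \left(5 + \left(-2\right)^{2}\right) 722 = \left(5 + 4\right) 722 = 9 \cdot 722 = 6498$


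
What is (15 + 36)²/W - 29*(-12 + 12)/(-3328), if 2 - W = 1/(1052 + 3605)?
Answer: 12112857/9313 ≈ 1300.6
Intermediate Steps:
W = 9313/4657 (W = 2 - 1/(1052 + 3605) = 2 - 1/4657 = 9313/4657 ≈ 1.9998)
(15 + 36)²/W - 29*(-12 + 12)/(-3328) = (15 + 36)²/(9313/4657) - 29*(-12 + 12)/(-3328) = 51²*(4657/9313) - 29*0*(-1/3328) = 2601*(4657/9313) + 0*(-1/3328) = 12112857/9313 + 0 = 12112857/9313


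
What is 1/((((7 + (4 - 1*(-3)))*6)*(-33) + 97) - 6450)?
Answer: -1/9125 ≈ -0.00010959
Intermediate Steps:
1/((((7 + (4 - 1*(-3)))*6)*(-33) + 97) - 6450) = 1/((((7 + (4 + 3))*6)*(-33) + 97) - 6450) = 1/((((7 + 7)*6)*(-33) + 97) - 6450) = 1/(((14*6)*(-33) + 97) - 6450) = 1/((84*(-33) + 97) - 6450) = 1/((-2772 + 97) - 6450) = 1/(-2675 - 6450) = 1/(-9125) = -1/9125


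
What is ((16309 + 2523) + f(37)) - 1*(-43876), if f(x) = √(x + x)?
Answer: 62708 + √74 ≈ 62717.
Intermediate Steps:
f(x) = √2*√x (f(x) = √(2*x) = √2*√x)
((16309 + 2523) + f(37)) - 1*(-43876) = ((16309 + 2523) + √2*√37) - 1*(-43876) = (18832 + √74) + 43876 = 62708 + √74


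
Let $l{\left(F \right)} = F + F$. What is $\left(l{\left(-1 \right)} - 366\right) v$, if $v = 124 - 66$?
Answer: $-21344$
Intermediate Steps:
$l{\left(F \right)} = 2 F$
$v = 58$
$\left(l{\left(-1 \right)} - 366\right) v = \left(2 \left(-1\right) - 366\right) 58 = \left(-2 - 366\right) 58 = \left(-368\right) 58 = -21344$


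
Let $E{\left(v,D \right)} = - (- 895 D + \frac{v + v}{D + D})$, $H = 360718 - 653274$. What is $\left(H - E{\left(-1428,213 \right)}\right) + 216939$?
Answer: $- \frac{18904368}{71} \approx -2.6626 \cdot 10^{5}$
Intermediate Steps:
$H = -292556$
$E{\left(v,D \right)} = 895 D - \frac{v}{D}$ ($E{\left(v,D \right)} = - (- 895 D + \frac{2 v}{2 D}) = - (- 895 D + 2 v \frac{1}{2 D}) = - (- 895 D + \frac{v}{D}) = 895 D - \frac{v}{D}$)
$\left(H - E{\left(-1428,213 \right)}\right) + 216939 = \left(-292556 - \left(895 \cdot 213 - - \frac{1428}{213}\right)\right) + 216939 = \left(-292556 - \left(190635 - \left(-1428\right) \frac{1}{213}\right)\right) + 216939 = \left(-292556 - \left(190635 + \frac{476}{71}\right)\right) + 216939 = \left(-292556 - \frac{13535561}{71}\right) + 216939 = - \frac{34307037}{71} + 216939 = - \frac{18904368}{71}$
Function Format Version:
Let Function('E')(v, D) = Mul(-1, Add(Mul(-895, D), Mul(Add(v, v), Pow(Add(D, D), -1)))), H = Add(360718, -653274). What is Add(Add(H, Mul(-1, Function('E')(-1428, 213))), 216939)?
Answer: Rational(-18904368, 71) ≈ -2.6626e+5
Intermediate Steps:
H = -292556
Function('E')(v, D) = Add(Mul(895, D), Mul(-1, v, Pow(D, -1))) (Function('E')(v, D) = Mul(-1, Add(Mul(-895, D), Mul(Mul(2, v), Pow(Mul(2, D), -1)))) = Mul(-1, Add(Mul(-895, D), Mul(Mul(2, v), Mul(Rational(1, 2), Pow(D, -1))))) = Mul(-1, Add(Mul(-895, D), Mul(v, Pow(D, -1)))) = Add(Mul(895, D), Mul(-1, v, Pow(D, -1))))
Add(Add(H, Mul(-1, Function('E')(-1428, 213))), 216939) = Add(Add(-292556, Mul(-1, Add(Mul(895, 213), Mul(-1, -1428, Pow(213, -1))))), 216939) = Add(Add(-292556, Mul(-1, Add(190635, Mul(-1, -1428, Rational(1, 213))))), 216939) = Add(Add(-292556, Mul(-1, Add(190635, Rational(476, 71)))), 216939) = Add(Add(-292556, Mul(-1, Rational(13535561, 71))), 216939) = Add(Add(-292556, Rational(-13535561, 71)), 216939) = Add(Rational(-34307037, 71), 216939) = Rational(-18904368, 71)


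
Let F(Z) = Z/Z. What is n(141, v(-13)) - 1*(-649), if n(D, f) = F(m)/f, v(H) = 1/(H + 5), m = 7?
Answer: 641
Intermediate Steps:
F(Z) = 1
v(H) = 1/(5 + H)
n(D, f) = 1/f
n(141, v(-13)) - 1*(-649) = 1/(1/(5 - 13)) - 1*(-649) = 1/(1/(-8)) + 649 = 1/(-⅛) + 649 = -8 + 649 = 641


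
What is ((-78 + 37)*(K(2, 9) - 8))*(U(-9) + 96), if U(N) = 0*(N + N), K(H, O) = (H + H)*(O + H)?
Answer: -141696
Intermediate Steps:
K(H, O) = 2*H*(H + O) (K(H, O) = (2*H)*(H + O) = 2*H*(H + O))
U(N) = 0 (U(N) = 0*(2*N) = 0)
((-78 + 37)*(K(2, 9) - 8))*(U(-9) + 96) = ((-78 + 37)*(2*2*(2 + 9) - 8))*(0 + 96) = -41*(2*2*11 - 8)*96 = -41*(44 - 8)*96 = -41*36*96 = -1476*96 = -141696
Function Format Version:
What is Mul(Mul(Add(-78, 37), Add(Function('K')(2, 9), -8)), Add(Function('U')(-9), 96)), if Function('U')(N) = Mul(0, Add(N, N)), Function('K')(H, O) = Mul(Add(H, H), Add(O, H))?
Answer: -141696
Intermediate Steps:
Function('K')(H, O) = Mul(2, H, Add(H, O)) (Function('K')(H, O) = Mul(Mul(2, H), Add(H, O)) = Mul(2, H, Add(H, O)))
Function('U')(N) = 0 (Function('U')(N) = Mul(0, Mul(2, N)) = 0)
Mul(Mul(Add(-78, 37), Add(Function('K')(2, 9), -8)), Add(Function('U')(-9), 96)) = Mul(Mul(Add(-78, 37), Add(Mul(2, 2, Add(2, 9)), -8)), Add(0, 96)) = Mul(Mul(-41, Add(Mul(2, 2, 11), -8)), 96) = Mul(Mul(-41, Add(44, -8)), 96) = Mul(Mul(-41, 36), 96) = Mul(-1476, 96) = -141696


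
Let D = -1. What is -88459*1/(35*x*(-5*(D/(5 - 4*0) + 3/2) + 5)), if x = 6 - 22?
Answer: -12637/120 ≈ -105.31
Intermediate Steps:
x = -16
-88459*1/(35*x*(-5*(D/(5 - 4*0) + 3/2) + 5)) = -88459*(-1/(560*(-5*(-1/(5 - 4*0) + 3/2) + 5))) = -88459*(-1/(560*(-5*(-1/(5 + 0) + 3*(1/2)) + 5))) = -88459*(-1/(560*(-5*(-1/5 + 3/2) + 5))) = -88459*(-1/(560*(-5*13/10 + 5))) = -88459*(-1/(560*(-13/2 + 5))) = -88459/((-560*(-3/2))) = -88459/840 = -88459*1/840 = -12637/120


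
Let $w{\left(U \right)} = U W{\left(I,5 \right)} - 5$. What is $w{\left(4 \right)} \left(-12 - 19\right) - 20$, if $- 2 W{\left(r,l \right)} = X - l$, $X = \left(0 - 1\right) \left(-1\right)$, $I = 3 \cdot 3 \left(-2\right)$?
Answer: $-113$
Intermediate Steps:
$I = -18$ ($I = 9 \left(-2\right) = -18$)
$X = 1$ ($X = \left(-1\right) \left(-1\right) = 1$)
$W{\left(r,l \right)} = - \frac{1}{2} + \frac{l}{2}$ ($W{\left(r,l \right)} = - \frac{1 - l}{2} = - \frac{1}{2} + \frac{l}{2}$)
$w{\left(U \right)} = -5 + 2 U$ ($w{\left(U \right)} = U \left(- \frac{1}{2} + \frac{1}{2} \cdot 5\right) - 5 = U \left(- \frac{1}{2} + \frac{5}{2}\right) - 5 = U 2 - 5 = 2 U - 5 = -5 + 2 U$)
$w{\left(4 \right)} \left(-12 - 19\right) - 20 = \left(-5 + 2 \cdot 4\right) \left(-12 - 19\right) - 20 = \left(-5 + 8\right) \left(-31\right) - 20 = 3 \left(-31\right) - 20 = -93 - 20 = -113$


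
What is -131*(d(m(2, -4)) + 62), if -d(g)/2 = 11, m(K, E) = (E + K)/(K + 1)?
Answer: -5240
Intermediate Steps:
m(K, E) = (E + K)/(1 + K)
d(g) = -22 (d(g) = -2*11 = -22)
-131*(d(m(2, -4)) + 62) = -131*(-22 + 62) = -131*40 = -5240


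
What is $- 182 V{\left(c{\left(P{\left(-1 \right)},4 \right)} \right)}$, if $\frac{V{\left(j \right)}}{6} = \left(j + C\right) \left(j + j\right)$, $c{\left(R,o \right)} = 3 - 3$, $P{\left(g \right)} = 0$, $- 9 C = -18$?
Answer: $0$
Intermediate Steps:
$C = 2$ ($C = \left(- \frac{1}{9}\right) \left(-18\right) = 2$)
$c{\left(R,o \right)} = 0$ ($c{\left(R,o \right)} = 3 - 3 = 0$)
$V{\left(j \right)} = 12 j \left(2 + j\right)$ ($V{\left(j \right)} = 6 \left(j + 2\right) \left(j + j\right) = 6 \left(2 + j\right) 2 j = 6 \cdot 2 j \left(2 + j\right) = 12 j \left(2 + j\right)$)
$- 182 V{\left(c{\left(P{\left(-1 \right)},4 \right)} \right)} = - 182 \cdot 12 \cdot 0 \left(2 + 0\right) = - 182 \cdot 12 \cdot 0 \cdot 2 = \left(-182\right) 0 = 0$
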